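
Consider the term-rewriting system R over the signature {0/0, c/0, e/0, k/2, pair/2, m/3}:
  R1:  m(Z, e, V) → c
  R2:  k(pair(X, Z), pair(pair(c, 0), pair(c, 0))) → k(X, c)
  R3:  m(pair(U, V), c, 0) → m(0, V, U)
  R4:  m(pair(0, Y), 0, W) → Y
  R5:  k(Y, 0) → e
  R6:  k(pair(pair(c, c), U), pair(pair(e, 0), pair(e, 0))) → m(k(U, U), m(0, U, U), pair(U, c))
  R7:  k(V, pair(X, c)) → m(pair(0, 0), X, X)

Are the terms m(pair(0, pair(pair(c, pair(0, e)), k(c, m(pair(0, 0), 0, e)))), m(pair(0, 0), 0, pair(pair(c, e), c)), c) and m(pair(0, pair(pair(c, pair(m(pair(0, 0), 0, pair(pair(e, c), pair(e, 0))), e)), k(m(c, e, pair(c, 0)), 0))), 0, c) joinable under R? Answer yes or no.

yes — NF(t₁) = pair(pair(c, pair(0, e)), e), NF(t₂) = pair(pair(c, pair(0, e)), e)

Reduce t₁ = m(pair(0, pair(pair(c, pair(0, e)), k(c, m(pair(0, 0), 0, e)))), m(pair(0, 0), 0, pair(pair(c, e), c)), c):
1. m(pair(0, pair(pair(c, pair(0, e)), k(c, m(pair(0, 0), 0, e)))), m(pair(0, 0), 0, pair(pair(c, e), c)), c)  →  m(pair(0, pair(pair(c, pair(0, e)), k(c, 0))), m(pair(0, 0), 0, pair(pair(c, e), c)), c)   [R4 at 1.2.2.2]
2. m(pair(0, pair(pair(c, pair(0, e)), k(c, 0))), m(pair(0, 0), 0, pair(pair(c, e), c)), c)  →  m(pair(0, pair(pair(c, pair(0, e)), e)), m(pair(0, 0), 0, pair(pair(c, e), c)), c)   [R5 at 1.2.2]
3. m(pair(0, pair(pair(c, pair(0, e)), e)), m(pair(0, 0), 0, pair(pair(c, e), c)), c)  →  m(pair(0, pair(pair(c, pair(0, e)), e)), 0, c)   [R4 at 2]
4. m(pair(0, pair(pair(c, pair(0, e)), e)), 0, c)  →  pair(pair(c, pair(0, e)), e)   [R4 at ε]

Reduce t₂ = m(pair(0, pair(pair(c, pair(m(pair(0, 0), 0, pair(pair(e, c), pair(e, 0))), e)), k(m(c, e, pair(c, 0)), 0))), 0, c):
1. m(pair(0, pair(pair(c, pair(m(pair(0, 0), 0, pair(pair(e, c), pair(e, 0))), e)), k(m(c, e, pair(c, 0)), 0))), 0, c)  →  pair(pair(c, pair(m(pair(0, 0), 0, pair(pair(e, c), pair(e, 0))), e)), k(m(c, e, pair(c, 0)), 0))   [R4 at ε]
2. pair(pair(c, pair(m(pair(0, 0), 0, pair(pair(e, c), pair(e, 0))), e)), k(m(c, e, pair(c, 0)), 0))  →  pair(pair(c, pair(0, e)), k(m(c, e, pair(c, 0)), 0))   [R4 at 1.2.1]
3. pair(pair(c, pair(0, e)), k(m(c, e, pair(c, 0)), 0))  →  pair(pair(c, pair(0, e)), e)   [R5 at 2]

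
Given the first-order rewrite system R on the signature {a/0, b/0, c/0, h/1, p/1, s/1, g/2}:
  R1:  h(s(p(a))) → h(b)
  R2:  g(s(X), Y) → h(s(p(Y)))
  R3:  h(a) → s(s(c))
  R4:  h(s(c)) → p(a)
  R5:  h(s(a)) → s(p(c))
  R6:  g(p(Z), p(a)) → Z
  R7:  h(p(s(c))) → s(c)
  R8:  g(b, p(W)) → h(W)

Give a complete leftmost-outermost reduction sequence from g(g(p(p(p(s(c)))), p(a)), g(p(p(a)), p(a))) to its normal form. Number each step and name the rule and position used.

p(s(c))

1. g(g(p(p(p(s(c)))), p(a)), g(p(p(a)), p(a)))  →  g(p(p(s(c))), g(p(p(a)), p(a)))   [R6 at 1]
2. g(p(p(s(c))), g(p(p(a)), p(a)))  →  g(p(p(s(c))), p(a))   [R6 at 2]
3. g(p(p(s(c))), p(a))  →  p(s(c))   [R6 at ε]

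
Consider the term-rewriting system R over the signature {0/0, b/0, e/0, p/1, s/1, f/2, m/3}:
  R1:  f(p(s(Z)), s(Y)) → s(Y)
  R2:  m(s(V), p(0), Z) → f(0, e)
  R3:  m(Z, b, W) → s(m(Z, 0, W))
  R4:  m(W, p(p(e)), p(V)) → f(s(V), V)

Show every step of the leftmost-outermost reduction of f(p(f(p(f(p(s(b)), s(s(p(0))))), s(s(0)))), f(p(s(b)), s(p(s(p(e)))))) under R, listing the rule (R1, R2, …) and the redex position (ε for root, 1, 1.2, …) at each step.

s(p(s(p(e))))

1. f(p(f(p(f(p(s(b)), s(s(p(0))))), s(s(0)))), f(p(s(b)), s(p(s(p(e))))))  →  f(p(f(p(s(s(p(0)))), s(s(0)))), f(p(s(b)), s(p(s(p(e))))))   [R1 at 1.1.1.1]
2. f(p(f(p(s(s(p(0)))), s(s(0)))), f(p(s(b)), s(p(s(p(e))))))  →  f(p(s(s(0))), f(p(s(b)), s(p(s(p(e))))))   [R1 at 1.1]
3. f(p(s(s(0))), f(p(s(b)), s(p(s(p(e))))))  →  f(p(s(s(0))), s(p(s(p(e)))))   [R1 at 2]
4. f(p(s(s(0))), s(p(s(p(e)))))  →  s(p(s(p(e))))   [R1 at ε]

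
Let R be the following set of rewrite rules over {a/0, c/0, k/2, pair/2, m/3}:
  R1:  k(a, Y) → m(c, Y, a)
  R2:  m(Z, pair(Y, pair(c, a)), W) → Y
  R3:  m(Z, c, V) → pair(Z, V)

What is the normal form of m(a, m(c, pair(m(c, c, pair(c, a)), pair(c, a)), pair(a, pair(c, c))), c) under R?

c

1. m(a, m(c, pair(m(c, c, pair(c, a)), pair(c, a)), pair(a, pair(c, c))), c)  →  m(a, m(c, c, pair(c, a)), c)   [R2 at 2]
2. m(a, m(c, c, pair(c, a)), c)  →  m(a, pair(c, pair(c, a)), c)   [R3 at 2]
3. m(a, pair(c, pair(c, a)), c)  →  c   [R2 at ε]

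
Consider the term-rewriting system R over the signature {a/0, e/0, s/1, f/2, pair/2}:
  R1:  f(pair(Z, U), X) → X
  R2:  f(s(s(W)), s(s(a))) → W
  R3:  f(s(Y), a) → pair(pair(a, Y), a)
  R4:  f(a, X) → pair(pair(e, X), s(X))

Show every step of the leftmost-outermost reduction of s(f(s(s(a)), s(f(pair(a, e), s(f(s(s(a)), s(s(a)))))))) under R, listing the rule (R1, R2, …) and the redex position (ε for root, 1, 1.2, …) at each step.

s(a)

1. s(f(s(s(a)), s(f(pair(a, e), s(f(s(s(a)), s(s(a))))))))  →  s(f(s(s(a)), s(s(f(s(s(a)), s(s(a)))))))   [R1 at 1.2.1]
2. s(f(s(s(a)), s(s(f(s(s(a)), s(s(a)))))))  →  s(f(s(s(a)), s(s(a))))   [R2 at 1.2.1.1]
3. s(f(s(s(a)), s(s(a))))  →  s(a)   [R2 at 1]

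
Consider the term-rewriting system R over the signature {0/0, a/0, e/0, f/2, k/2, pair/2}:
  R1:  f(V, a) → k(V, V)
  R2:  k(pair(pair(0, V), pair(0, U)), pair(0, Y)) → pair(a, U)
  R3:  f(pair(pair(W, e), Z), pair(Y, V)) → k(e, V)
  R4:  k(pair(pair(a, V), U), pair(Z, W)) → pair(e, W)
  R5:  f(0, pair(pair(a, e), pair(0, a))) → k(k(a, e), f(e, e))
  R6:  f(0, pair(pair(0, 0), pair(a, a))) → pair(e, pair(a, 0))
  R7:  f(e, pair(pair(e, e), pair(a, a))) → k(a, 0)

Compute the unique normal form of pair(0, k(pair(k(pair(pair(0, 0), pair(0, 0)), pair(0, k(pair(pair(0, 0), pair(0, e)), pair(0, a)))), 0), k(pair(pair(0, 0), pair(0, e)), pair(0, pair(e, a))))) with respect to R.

1. pair(0, k(pair(k(pair(pair(0, 0), pair(0, 0)), pair(0, k(pair(pair(0, 0), pair(0, e)), pair(0, a)))), 0), k(pair(pair(0, 0), pair(0, e)), pair(0, pair(e, a)))))  →  pair(0, k(pair(pair(a, 0), 0), k(pair(pair(0, 0), pair(0, e)), pair(0, pair(e, a)))))   [R2 at 2.1.1]
2. pair(0, k(pair(pair(a, 0), 0), k(pair(pair(0, 0), pair(0, e)), pair(0, pair(e, a)))))  →  pair(0, k(pair(pair(a, 0), 0), pair(a, e)))   [R2 at 2.2]
3. pair(0, k(pair(pair(a, 0), 0), pair(a, e)))  →  pair(0, pair(e, e))   [R4 at 2]

pair(0, pair(e, e))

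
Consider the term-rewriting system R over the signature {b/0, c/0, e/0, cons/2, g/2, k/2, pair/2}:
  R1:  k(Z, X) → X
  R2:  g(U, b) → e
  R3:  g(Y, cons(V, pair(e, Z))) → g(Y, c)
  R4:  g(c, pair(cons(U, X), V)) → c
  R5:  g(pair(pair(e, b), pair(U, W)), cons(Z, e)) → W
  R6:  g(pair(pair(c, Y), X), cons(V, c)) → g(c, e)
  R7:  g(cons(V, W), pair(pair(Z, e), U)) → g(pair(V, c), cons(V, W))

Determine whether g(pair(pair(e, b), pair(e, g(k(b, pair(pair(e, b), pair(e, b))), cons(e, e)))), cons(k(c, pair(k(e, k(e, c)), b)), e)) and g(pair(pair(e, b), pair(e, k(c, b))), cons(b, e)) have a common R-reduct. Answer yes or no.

yes — NF(t₁) = b, NF(t₂) = b

Reduce t₁ = g(pair(pair(e, b), pair(e, g(k(b, pair(pair(e, b), pair(e, b))), cons(e, e)))), cons(k(c, pair(k(e, k(e, c)), b)), e)):
1. g(pair(pair(e, b), pair(e, g(k(b, pair(pair(e, b), pair(e, b))), cons(e, e)))), cons(k(c, pair(k(e, k(e, c)), b)), e))  →  g(k(b, pair(pair(e, b), pair(e, b))), cons(e, e))   [R5 at ε]
2. g(k(b, pair(pair(e, b), pair(e, b))), cons(e, e))  →  g(pair(pair(e, b), pair(e, b)), cons(e, e))   [R1 at 1]
3. g(pair(pair(e, b), pair(e, b)), cons(e, e))  →  b   [R5 at ε]

Reduce t₂ = g(pair(pair(e, b), pair(e, k(c, b))), cons(b, e)):
1. g(pair(pair(e, b), pair(e, k(c, b))), cons(b, e))  →  k(c, b)   [R5 at ε]
2. k(c, b)  →  b   [R1 at ε]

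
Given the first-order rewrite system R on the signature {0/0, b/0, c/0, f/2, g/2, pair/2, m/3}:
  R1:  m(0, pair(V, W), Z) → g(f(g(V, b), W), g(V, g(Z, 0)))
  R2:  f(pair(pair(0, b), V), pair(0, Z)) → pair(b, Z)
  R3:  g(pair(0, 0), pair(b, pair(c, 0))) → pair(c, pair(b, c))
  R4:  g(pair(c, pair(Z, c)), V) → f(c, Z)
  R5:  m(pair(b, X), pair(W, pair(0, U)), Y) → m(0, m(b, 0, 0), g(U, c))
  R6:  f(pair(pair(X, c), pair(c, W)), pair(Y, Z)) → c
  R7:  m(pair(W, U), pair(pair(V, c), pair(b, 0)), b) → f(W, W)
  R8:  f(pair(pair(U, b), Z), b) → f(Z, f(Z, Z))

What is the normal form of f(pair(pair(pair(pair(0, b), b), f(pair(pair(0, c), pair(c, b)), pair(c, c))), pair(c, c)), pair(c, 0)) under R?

1. f(pair(pair(pair(pair(0, b), b), f(pair(pair(0, c), pair(c, b)), pair(c, c))), pair(c, c)), pair(c, 0))  →  f(pair(pair(pair(pair(0, b), b), c), pair(c, c)), pair(c, 0))   [R6 at 1.1.2]
2. f(pair(pair(pair(pair(0, b), b), c), pair(c, c)), pair(c, 0))  →  c   [R6 at ε]

c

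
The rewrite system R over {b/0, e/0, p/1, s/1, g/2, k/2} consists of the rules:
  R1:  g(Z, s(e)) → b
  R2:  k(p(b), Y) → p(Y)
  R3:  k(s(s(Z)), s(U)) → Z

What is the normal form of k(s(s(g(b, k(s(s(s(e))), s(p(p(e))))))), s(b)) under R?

1. k(s(s(g(b, k(s(s(s(e))), s(p(p(e))))))), s(b))  →  g(b, k(s(s(s(e))), s(p(p(e)))))   [R3 at ε]
2. g(b, k(s(s(s(e))), s(p(p(e)))))  →  g(b, s(e))   [R3 at 2]
3. g(b, s(e))  →  b   [R1 at ε]

b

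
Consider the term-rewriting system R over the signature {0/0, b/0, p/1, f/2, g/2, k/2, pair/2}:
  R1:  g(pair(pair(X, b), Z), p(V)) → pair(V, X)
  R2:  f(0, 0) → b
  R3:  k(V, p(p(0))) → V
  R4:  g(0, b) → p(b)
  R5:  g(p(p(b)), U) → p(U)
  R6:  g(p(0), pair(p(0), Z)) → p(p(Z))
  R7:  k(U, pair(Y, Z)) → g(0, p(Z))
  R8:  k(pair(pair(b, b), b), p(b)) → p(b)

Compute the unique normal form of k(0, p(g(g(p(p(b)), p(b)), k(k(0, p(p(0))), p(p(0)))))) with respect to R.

1. k(0, p(g(g(p(p(b)), p(b)), k(k(0, p(p(0))), p(p(0))))))  →  k(0, p(g(p(p(b)), k(k(0, p(p(0))), p(p(0))))))   [R5 at 2.1.1]
2. k(0, p(g(p(p(b)), k(k(0, p(p(0))), p(p(0))))))  →  k(0, p(p(k(k(0, p(p(0))), p(p(0))))))   [R5 at 2.1]
3. k(0, p(p(k(k(0, p(p(0))), p(p(0))))))  →  k(0, p(p(k(0, p(p(0))))))   [R3 at 2.1.1]
4. k(0, p(p(k(0, p(p(0))))))  →  k(0, p(p(0)))   [R3 at 2.1.1]
5. k(0, p(p(0)))  →  0   [R3 at ε]

0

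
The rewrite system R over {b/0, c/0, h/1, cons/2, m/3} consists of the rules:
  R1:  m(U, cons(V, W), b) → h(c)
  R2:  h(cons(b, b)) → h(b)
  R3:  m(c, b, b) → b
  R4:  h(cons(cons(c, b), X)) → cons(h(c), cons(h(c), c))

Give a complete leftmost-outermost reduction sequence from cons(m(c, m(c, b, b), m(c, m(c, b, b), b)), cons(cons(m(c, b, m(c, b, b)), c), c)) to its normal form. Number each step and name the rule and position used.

1. cons(m(c, m(c, b, b), m(c, m(c, b, b), b)), cons(cons(m(c, b, m(c, b, b)), c), c))  →  cons(m(c, b, m(c, m(c, b, b), b)), cons(cons(m(c, b, m(c, b, b)), c), c))   [R3 at 1.2]
2. cons(m(c, b, m(c, m(c, b, b), b)), cons(cons(m(c, b, m(c, b, b)), c), c))  →  cons(m(c, b, m(c, b, b)), cons(cons(m(c, b, m(c, b, b)), c), c))   [R3 at 1.3.2]
3. cons(m(c, b, m(c, b, b)), cons(cons(m(c, b, m(c, b, b)), c), c))  →  cons(m(c, b, b), cons(cons(m(c, b, m(c, b, b)), c), c))   [R3 at 1.3]
4. cons(m(c, b, b), cons(cons(m(c, b, m(c, b, b)), c), c))  →  cons(b, cons(cons(m(c, b, m(c, b, b)), c), c))   [R3 at 1]
5. cons(b, cons(cons(m(c, b, m(c, b, b)), c), c))  →  cons(b, cons(cons(m(c, b, b), c), c))   [R3 at 2.1.1.3]
6. cons(b, cons(cons(m(c, b, b), c), c))  →  cons(b, cons(cons(b, c), c))   [R3 at 2.1.1]

cons(b, cons(cons(b, c), c))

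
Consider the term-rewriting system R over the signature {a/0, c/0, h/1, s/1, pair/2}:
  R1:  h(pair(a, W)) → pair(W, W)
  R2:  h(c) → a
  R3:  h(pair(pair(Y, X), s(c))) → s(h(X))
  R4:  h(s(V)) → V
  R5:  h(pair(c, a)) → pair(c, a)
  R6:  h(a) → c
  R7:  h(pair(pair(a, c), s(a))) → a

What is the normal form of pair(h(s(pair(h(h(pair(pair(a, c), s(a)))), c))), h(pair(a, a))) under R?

pair(pair(c, c), pair(a, a))

1. pair(h(s(pair(h(h(pair(pair(a, c), s(a)))), c))), h(pair(a, a)))  →  pair(pair(h(h(pair(pair(a, c), s(a)))), c), h(pair(a, a)))   [R4 at 1]
2. pair(pair(h(h(pair(pair(a, c), s(a)))), c), h(pair(a, a)))  →  pair(pair(h(a), c), h(pair(a, a)))   [R7 at 1.1.1]
3. pair(pair(h(a), c), h(pair(a, a)))  →  pair(pair(c, c), h(pair(a, a)))   [R6 at 1.1]
4. pair(pair(c, c), h(pair(a, a)))  →  pair(pair(c, c), pair(a, a))   [R1 at 2]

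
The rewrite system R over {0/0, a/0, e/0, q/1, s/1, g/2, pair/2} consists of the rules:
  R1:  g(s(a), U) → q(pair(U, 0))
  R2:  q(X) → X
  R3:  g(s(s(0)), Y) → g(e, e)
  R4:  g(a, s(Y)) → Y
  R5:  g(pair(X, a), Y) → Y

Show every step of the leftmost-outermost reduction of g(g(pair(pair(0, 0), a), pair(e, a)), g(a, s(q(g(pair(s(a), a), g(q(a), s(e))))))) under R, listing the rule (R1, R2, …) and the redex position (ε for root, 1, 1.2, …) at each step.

1. g(g(pair(pair(0, 0), a), pair(e, a)), g(a, s(q(g(pair(s(a), a), g(q(a), s(e)))))))  →  g(pair(e, a), g(a, s(q(g(pair(s(a), a), g(q(a), s(e)))))))   [R5 at 1]
2. g(pair(e, a), g(a, s(q(g(pair(s(a), a), g(q(a), s(e)))))))  →  g(a, s(q(g(pair(s(a), a), g(q(a), s(e))))))   [R5 at ε]
3. g(a, s(q(g(pair(s(a), a), g(q(a), s(e))))))  →  q(g(pair(s(a), a), g(q(a), s(e))))   [R4 at ε]
4. q(g(pair(s(a), a), g(q(a), s(e))))  →  g(pair(s(a), a), g(q(a), s(e)))   [R2 at ε]
5. g(pair(s(a), a), g(q(a), s(e)))  →  g(q(a), s(e))   [R5 at ε]
6. g(q(a), s(e))  →  g(a, s(e))   [R2 at 1]
7. g(a, s(e))  →  e   [R4 at ε]

e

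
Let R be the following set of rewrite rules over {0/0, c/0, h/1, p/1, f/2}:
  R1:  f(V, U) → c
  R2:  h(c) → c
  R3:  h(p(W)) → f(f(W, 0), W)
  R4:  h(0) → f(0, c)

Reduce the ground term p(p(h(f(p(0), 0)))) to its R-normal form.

1. p(p(h(f(p(0), 0))))  →  p(p(h(c)))   [R1 at 1.1.1]
2. p(p(h(c)))  →  p(p(c))   [R2 at 1.1]

p(p(c))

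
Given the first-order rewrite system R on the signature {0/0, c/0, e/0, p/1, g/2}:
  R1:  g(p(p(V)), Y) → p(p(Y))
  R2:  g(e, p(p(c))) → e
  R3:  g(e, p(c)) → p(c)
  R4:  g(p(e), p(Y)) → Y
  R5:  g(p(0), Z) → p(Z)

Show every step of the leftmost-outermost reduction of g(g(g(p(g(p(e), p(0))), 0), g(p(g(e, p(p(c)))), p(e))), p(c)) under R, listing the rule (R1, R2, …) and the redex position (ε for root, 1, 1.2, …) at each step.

c

1. g(g(g(p(g(p(e), p(0))), 0), g(p(g(e, p(p(c)))), p(e))), p(c))  →  g(g(g(p(0), 0), g(p(g(e, p(p(c)))), p(e))), p(c))   [R4 at 1.1.1.1]
2. g(g(g(p(0), 0), g(p(g(e, p(p(c)))), p(e))), p(c))  →  g(g(p(0), g(p(g(e, p(p(c)))), p(e))), p(c))   [R5 at 1.1]
3. g(g(p(0), g(p(g(e, p(p(c)))), p(e))), p(c))  →  g(p(g(p(g(e, p(p(c)))), p(e))), p(c))   [R5 at 1]
4. g(p(g(p(g(e, p(p(c)))), p(e))), p(c))  →  g(p(g(p(e), p(e))), p(c))   [R2 at 1.1.1.1]
5. g(p(g(p(e), p(e))), p(c))  →  g(p(e), p(c))   [R4 at 1.1]
6. g(p(e), p(c))  →  c   [R4 at ε]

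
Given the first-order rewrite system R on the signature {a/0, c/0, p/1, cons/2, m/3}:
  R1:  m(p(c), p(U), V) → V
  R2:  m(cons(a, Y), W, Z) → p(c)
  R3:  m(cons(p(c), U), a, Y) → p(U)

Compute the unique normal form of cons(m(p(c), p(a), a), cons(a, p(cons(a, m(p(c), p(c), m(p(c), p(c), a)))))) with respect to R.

1. cons(m(p(c), p(a), a), cons(a, p(cons(a, m(p(c), p(c), m(p(c), p(c), a))))))  →  cons(a, cons(a, p(cons(a, m(p(c), p(c), m(p(c), p(c), a))))))   [R1 at 1]
2. cons(a, cons(a, p(cons(a, m(p(c), p(c), m(p(c), p(c), a))))))  →  cons(a, cons(a, p(cons(a, m(p(c), p(c), a)))))   [R1 at 2.2.1.2]
3. cons(a, cons(a, p(cons(a, m(p(c), p(c), a)))))  →  cons(a, cons(a, p(cons(a, a))))   [R1 at 2.2.1.2]

cons(a, cons(a, p(cons(a, a))))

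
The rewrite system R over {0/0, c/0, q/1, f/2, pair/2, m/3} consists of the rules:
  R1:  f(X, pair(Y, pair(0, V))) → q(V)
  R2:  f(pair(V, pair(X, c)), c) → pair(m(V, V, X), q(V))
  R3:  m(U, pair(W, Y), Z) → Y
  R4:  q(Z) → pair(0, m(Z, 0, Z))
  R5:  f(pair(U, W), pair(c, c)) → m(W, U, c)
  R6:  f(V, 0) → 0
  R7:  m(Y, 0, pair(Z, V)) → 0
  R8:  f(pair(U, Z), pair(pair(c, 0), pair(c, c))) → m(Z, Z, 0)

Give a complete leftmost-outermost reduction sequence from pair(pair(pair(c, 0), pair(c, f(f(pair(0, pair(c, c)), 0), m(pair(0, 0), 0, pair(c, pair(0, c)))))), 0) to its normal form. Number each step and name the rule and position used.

1. pair(pair(pair(c, 0), pair(c, f(f(pair(0, pair(c, c)), 0), m(pair(0, 0), 0, pair(c, pair(0, c)))))), 0)  →  pair(pair(pair(c, 0), pair(c, f(0, m(pair(0, 0), 0, pair(c, pair(0, c)))))), 0)   [R6 at 1.2.2.1]
2. pair(pair(pair(c, 0), pair(c, f(0, m(pair(0, 0), 0, pair(c, pair(0, c)))))), 0)  →  pair(pair(pair(c, 0), pair(c, f(0, 0))), 0)   [R7 at 1.2.2.2]
3. pair(pair(pair(c, 0), pair(c, f(0, 0))), 0)  →  pair(pair(pair(c, 0), pair(c, 0)), 0)   [R6 at 1.2.2]

pair(pair(pair(c, 0), pair(c, 0)), 0)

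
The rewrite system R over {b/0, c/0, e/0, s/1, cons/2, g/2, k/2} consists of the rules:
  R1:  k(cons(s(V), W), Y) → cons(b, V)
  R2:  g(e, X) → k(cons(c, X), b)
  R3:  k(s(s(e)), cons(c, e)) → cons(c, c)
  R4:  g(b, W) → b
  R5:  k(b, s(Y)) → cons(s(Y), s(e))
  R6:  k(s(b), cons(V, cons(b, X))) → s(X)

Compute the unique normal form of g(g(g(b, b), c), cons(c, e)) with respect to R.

b

1. g(g(g(b, b), c), cons(c, e))  →  g(g(b, c), cons(c, e))   [R4 at 1.1]
2. g(g(b, c), cons(c, e))  →  g(b, cons(c, e))   [R4 at 1]
3. g(b, cons(c, e))  →  b   [R4 at ε]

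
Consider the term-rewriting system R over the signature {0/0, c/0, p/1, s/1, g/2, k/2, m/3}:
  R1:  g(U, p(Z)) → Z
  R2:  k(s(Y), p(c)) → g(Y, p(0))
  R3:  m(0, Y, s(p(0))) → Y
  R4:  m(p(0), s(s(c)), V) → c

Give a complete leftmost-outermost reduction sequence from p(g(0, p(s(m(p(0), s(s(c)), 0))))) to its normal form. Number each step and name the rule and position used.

p(s(c))

1. p(g(0, p(s(m(p(0), s(s(c)), 0)))))  →  p(s(m(p(0), s(s(c)), 0)))   [R1 at 1]
2. p(s(m(p(0), s(s(c)), 0)))  →  p(s(c))   [R4 at 1.1]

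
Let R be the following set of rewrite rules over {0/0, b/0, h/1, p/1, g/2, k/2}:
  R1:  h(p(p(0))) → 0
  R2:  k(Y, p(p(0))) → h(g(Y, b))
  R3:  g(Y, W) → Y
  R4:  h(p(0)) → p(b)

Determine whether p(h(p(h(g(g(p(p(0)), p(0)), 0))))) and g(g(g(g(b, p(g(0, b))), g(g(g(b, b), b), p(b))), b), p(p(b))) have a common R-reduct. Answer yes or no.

Reduce t₁ = p(h(p(h(g(g(p(p(0)), p(0)), 0))))):
1. p(h(p(h(g(g(p(p(0)), p(0)), 0)))))  →  p(h(p(h(g(p(p(0)), p(0))))))   [R3 at 1.1.1.1]
2. p(h(p(h(g(p(p(0)), p(0))))))  →  p(h(p(h(p(p(0))))))   [R3 at 1.1.1.1]
3. p(h(p(h(p(p(0))))))  →  p(h(p(0)))   [R1 at 1.1.1]
4. p(h(p(0)))  →  p(p(b))   [R4 at 1]

Reduce t₂ = g(g(g(g(b, p(g(0, b))), g(g(g(b, b), b), p(b))), b), p(p(b))):
1. g(g(g(g(b, p(g(0, b))), g(g(g(b, b), b), p(b))), b), p(p(b)))  →  g(g(g(b, p(g(0, b))), g(g(g(b, b), b), p(b))), b)   [R3 at ε]
2. g(g(g(b, p(g(0, b))), g(g(g(b, b), b), p(b))), b)  →  g(g(b, p(g(0, b))), g(g(g(b, b), b), p(b)))   [R3 at ε]
3. g(g(b, p(g(0, b))), g(g(g(b, b), b), p(b)))  →  g(b, p(g(0, b)))   [R3 at ε]
4. g(b, p(g(0, b)))  →  b   [R3 at ε]

no — NF(t₁) = p(p(b)), NF(t₂) = b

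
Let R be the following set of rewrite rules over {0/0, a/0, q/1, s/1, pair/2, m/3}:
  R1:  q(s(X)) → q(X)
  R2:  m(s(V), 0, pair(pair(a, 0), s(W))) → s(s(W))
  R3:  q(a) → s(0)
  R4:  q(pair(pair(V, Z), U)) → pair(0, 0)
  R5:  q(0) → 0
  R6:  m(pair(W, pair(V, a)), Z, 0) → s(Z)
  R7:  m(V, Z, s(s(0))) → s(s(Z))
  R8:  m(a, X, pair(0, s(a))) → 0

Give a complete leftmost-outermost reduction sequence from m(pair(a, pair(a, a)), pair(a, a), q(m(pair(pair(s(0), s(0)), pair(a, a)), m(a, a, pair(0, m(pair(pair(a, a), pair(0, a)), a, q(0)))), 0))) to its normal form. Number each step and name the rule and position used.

s(pair(a, a))

1. m(pair(a, pair(a, a)), pair(a, a), q(m(pair(pair(s(0), s(0)), pair(a, a)), m(a, a, pair(0, m(pair(pair(a, a), pair(0, a)), a, q(0)))), 0)))  →  m(pair(a, pair(a, a)), pair(a, a), q(s(m(a, a, pair(0, m(pair(pair(a, a), pair(0, a)), a, q(0)))))))   [R6 at 3.1]
2. m(pair(a, pair(a, a)), pair(a, a), q(s(m(a, a, pair(0, m(pair(pair(a, a), pair(0, a)), a, q(0)))))))  →  m(pair(a, pair(a, a)), pair(a, a), q(m(a, a, pair(0, m(pair(pair(a, a), pair(0, a)), a, q(0))))))   [R1 at 3]
3. m(pair(a, pair(a, a)), pair(a, a), q(m(a, a, pair(0, m(pair(pair(a, a), pair(0, a)), a, q(0))))))  →  m(pair(a, pair(a, a)), pair(a, a), q(m(a, a, pair(0, m(pair(pair(a, a), pair(0, a)), a, 0)))))   [R5 at 3.1.3.2.3]
4. m(pair(a, pair(a, a)), pair(a, a), q(m(a, a, pair(0, m(pair(pair(a, a), pair(0, a)), a, 0)))))  →  m(pair(a, pair(a, a)), pair(a, a), q(m(a, a, pair(0, s(a)))))   [R6 at 3.1.3.2]
5. m(pair(a, pair(a, a)), pair(a, a), q(m(a, a, pair(0, s(a)))))  →  m(pair(a, pair(a, a)), pair(a, a), q(0))   [R8 at 3.1]
6. m(pair(a, pair(a, a)), pair(a, a), q(0))  →  m(pair(a, pair(a, a)), pair(a, a), 0)   [R5 at 3]
7. m(pair(a, pair(a, a)), pair(a, a), 0)  →  s(pair(a, a))   [R6 at ε]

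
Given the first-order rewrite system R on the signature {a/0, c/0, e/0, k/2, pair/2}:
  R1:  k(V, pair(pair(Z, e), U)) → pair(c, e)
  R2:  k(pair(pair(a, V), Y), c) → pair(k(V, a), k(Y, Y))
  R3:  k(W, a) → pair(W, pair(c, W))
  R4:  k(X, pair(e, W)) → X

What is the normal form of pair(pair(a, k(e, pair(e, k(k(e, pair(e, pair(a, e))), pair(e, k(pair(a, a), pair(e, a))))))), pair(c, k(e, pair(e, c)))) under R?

1. pair(pair(a, k(e, pair(e, k(k(e, pair(e, pair(a, e))), pair(e, k(pair(a, a), pair(e, a))))))), pair(c, k(e, pair(e, c))))  →  pair(pair(a, e), pair(c, k(e, pair(e, c))))   [R4 at 1.2]
2. pair(pair(a, e), pair(c, k(e, pair(e, c))))  →  pair(pair(a, e), pair(c, e))   [R4 at 2.2]

pair(pair(a, e), pair(c, e))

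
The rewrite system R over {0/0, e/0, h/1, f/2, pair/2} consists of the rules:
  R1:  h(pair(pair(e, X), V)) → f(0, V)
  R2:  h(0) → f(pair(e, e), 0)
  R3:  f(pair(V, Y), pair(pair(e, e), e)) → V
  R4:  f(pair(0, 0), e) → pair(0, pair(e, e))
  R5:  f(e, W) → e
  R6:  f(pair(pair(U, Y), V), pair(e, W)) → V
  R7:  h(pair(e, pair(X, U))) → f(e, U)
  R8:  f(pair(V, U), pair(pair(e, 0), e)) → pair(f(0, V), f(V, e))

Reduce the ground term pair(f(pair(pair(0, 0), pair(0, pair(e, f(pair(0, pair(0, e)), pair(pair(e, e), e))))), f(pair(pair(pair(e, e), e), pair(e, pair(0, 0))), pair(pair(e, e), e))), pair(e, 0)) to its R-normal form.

1. pair(f(pair(pair(0, 0), pair(0, pair(e, f(pair(0, pair(0, e)), pair(pair(e, e), e))))), f(pair(pair(pair(e, e), e), pair(e, pair(0, 0))), pair(pair(e, e), e))), pair(e, 0))  →  pair(f(pair(pair(0, 0), pair(0, pair(e, 0))), f(pair(pair(pair(e, e), e), pair(e, pair(0, 0))), pair(pair(e, e), e))), pair(e, 0))   [R3 at 1.1.2.2.2]
2. pair(f(pair(pair(0, 0), pair(0, pair(e, 0))), f(pair(pair(pair(e, e), e), pair(e, pair(0, 0))), pair(pair(e, e), e))), pair(e, 0))  →  pair(f(pair(pair(0, 0), pair(0, pair(e, 0))), pair(pair(e, e), e)), pair(e, 0))   [R3 at 1.2]
3. pair(f(pair(pair(0, 0), pair(0, pair(e, 0))), pair(pair(e, e), e)), pair(e, 0))  →  pair(pair(0, 0), pair(e, 0))   [R3 at 1]

pair(pair(0, 0), pair(e, 0))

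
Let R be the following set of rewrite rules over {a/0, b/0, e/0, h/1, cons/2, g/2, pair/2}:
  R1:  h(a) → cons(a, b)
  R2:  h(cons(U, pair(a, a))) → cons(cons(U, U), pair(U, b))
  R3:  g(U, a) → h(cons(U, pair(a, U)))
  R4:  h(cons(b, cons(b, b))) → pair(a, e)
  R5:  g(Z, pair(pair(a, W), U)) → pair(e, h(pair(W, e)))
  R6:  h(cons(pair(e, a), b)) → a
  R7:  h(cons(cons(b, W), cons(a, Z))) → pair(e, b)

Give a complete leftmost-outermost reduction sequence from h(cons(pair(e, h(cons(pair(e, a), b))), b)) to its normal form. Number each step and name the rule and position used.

a

1. h(cons(pair(e, h(cons(pair(e, a), b))), b))  →  h(cons(pair(e, a), b))   [R6 at 1.1.2]
2. h(cons(pair(e, a), b))  →  a   [R6 at ε]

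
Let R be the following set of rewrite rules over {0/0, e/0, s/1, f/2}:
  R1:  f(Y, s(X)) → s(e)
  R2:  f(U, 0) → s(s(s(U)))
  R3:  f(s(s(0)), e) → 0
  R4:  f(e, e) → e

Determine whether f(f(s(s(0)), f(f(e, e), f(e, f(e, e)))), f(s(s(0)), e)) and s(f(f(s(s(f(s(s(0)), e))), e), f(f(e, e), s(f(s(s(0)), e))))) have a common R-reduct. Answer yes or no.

no — NF(t₁) = s(s(s(0))), NF(t₂) = s(s(e))

Reduce t₁ = f(f(s(s(0)), f(f(e, e), f(e, f(e, e)))), f(s(s(0)), e)):
1. f(f(s(s(0)), f(f(e, e), f(e, f(e, e)))), f(s(s(0)), e))  →  f(f(s(s(0)), f(e, f(e, f(e, e)))), f(s(s(0)), e))   [R4 at 1.2.1]
2. f(f(s(s(0)), f(e, f(e, f(e, e)))), f(s(s(0)), e))  →  f(f(s(s(0)), f(e, f(e, e))), f(s(s(0)), e))   [R4 at 1.2.2.2]
3. f(f(s(s(0)), f(e, f(e, e))), f(s(s(0)), e))  →  f(f(s(s(0)), f(e, e)), f(s(s(0)), e))   [R4 at 1.2.2]
4. f(f(s(s(0)), f(e, e)), f(s(s(0)), e))  →  f(f(s(s(0)), e), f(s(s(0)), e))   [R4 at 1.2]
5. f(f(s(s(0)), e), f(s(s(0)), e))  →  f(0, f(s(s(0)), e))   [R3 at 1]
6. f(0, f(s(s(0)), e))  →  f(0, 0)   [R3 at 2]
7. f(0, 0)  →  s(s(s(0)))   [R2 at ε]

Reduce t₂ = s(f(f(s(s(f(s(s(0)), e))), e), f(f(e, e), s(f(s(s(0)), e))))):
1. s(f(f(s(s(f(s(s(0)), e))), e), f(f(e, e), s(f(s(s(0)), e)))))  →  s(f(f(s(s(0)), e), f(f(e, e), s(f(s(s(0)), e)))))   [R3 at 1.1.1.1.1]
2. s(f(f(s(s(0)), e), f(f(e, e), s(f(s(s(0)), e)))))  →  s(f(0, f(f(e, e), s(f(s(s(0)), e)))))   [R3 at 1.1]
3. s(f(0, f(f(e, e), s(f(s(s(0)), e)))))  →  s(f(0, s(e)))   [R1 at 1.2]
4. s(f(0, s(e)))  →  s(s(e))   [R1 at 1]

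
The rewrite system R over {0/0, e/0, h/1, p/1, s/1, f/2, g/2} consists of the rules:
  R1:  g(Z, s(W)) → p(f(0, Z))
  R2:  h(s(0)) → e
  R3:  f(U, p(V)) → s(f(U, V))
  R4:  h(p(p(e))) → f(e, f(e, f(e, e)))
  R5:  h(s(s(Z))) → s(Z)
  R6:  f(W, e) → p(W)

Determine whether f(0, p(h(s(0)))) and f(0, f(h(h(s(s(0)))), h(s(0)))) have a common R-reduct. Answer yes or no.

Reduce t₁ = f(0, p(h(s(0)))):
1. f(0, p(h(s(0))))  →  s(f(0, h(s(0))))   [R3 at ε]
2. s(f(0, h(s(0))))  →  s(f(0, e))   [R2 at 1.2]
3. s(f(0, e))  →  s(p(0))   [R6 at 1]

Reduce t₂ = f(0, f(h(h(s(s(0)))), h(s(0)))):
1. f(0, f(h(h(s(s(0)))), h(s(0))))  →  f(0, f(h(s(0)), h(s(0))))   [R5 at 2.1.1]
2. f(0, f(h(s(0)), h(s(0))))  →  f(0, f(e, h(s(0))))   [R2 at 2.1]
3. f(0, f(e, h(s(0))))  →  f(0, f(e, e))   [R2 at 2.2]
4. f(0, f(e, e))  →  f(0, p(e))   [R6 at 2]
5. f(0, p(e))  →  s(f(0, e))   [R3 at ε]
6. s(f(0, e))  →  s(p(0))   [R6 at 1]

yes — NF(t₁) = s(p(0)), NF(t₂) = s(p(0))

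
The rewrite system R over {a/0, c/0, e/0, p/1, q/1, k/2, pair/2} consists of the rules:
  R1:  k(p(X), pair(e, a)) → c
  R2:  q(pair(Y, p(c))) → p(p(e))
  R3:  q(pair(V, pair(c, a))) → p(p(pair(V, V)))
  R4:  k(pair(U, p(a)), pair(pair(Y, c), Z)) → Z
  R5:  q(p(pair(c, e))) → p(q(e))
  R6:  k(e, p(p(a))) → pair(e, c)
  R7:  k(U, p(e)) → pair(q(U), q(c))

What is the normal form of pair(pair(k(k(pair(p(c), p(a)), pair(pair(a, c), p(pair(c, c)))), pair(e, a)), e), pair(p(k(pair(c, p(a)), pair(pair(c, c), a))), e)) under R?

pair(pair(c, e), pair(p(a), e))

1. pair(pair(k(k(pair(p(c), p(a)), pair(pair(a, c), p(pair(c, c)))), pair(e, a)), e), pair(p(k(pair(c, p(a)), pair(pair(c, c), a))), e))  →  pair(pair(k(p(pair(c, c)), pair(e, a)), e), pair(p(k(pair(c, p(a)), pair(pair(c, c), a))), e))   [R4 at 1.1.1]
2. pair(pair(k(p(pair(c, c)), pair(e, a)), e), pair(p(k(pair(c, p(a)), pair(pair(c, c), a))), e))  →  pair(pair(c, e), pair(p(k(pair(c, p(a)), pair(pair(c, c), a))), e))   [R1 at 1.1]
3. pair(pair(c, e), pair(p(k(pair(c, p(a)), pair(pair(c, c), a))), e))  →  pair(pair(c, e), pair(p(a), e))   [R4 at 2.1.1]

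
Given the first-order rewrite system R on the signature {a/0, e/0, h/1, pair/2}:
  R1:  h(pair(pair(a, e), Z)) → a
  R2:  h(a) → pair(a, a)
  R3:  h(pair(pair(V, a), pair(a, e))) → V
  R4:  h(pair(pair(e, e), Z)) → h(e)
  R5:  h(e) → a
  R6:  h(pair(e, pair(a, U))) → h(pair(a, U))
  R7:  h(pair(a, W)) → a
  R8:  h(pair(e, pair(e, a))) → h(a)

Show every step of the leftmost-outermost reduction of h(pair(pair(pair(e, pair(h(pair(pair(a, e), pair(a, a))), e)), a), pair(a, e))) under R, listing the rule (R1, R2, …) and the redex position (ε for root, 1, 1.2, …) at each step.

1. h(pair(pair(pair(e, pair(h(pair(pair(a, e), pair(a, a))), e)), a), pair(a, e)))  →  pair(e, pair(h(pair(pair(a, e), pair(a, a))), e))   [R3 at ε]
2. pair(e, pair(h(pair(pair(a, e), pair(a, a))), e))  →  pair(e, pair(a, e))   [R1 at 2.1]

pair(e, pair(a, e))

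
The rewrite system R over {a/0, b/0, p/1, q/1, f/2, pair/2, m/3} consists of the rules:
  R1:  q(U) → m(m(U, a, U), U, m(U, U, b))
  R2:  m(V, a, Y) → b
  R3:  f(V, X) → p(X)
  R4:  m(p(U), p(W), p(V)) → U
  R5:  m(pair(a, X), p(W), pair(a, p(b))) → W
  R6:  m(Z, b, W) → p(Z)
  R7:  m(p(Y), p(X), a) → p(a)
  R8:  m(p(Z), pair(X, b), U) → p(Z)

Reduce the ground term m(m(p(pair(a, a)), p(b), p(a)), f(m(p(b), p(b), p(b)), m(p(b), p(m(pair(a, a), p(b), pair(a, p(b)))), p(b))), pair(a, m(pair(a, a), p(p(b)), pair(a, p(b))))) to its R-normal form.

b

1. m(m(p(pair(a, a)), p(b), p(a)), f(m(p(b), p(b), p(b)), m(p(b), p(m(pair(a, a), p(b), pair(a, p(b)))), p(b))), pair(a, m(pair(a, a), p(p(b)), pair(a, p(b)))))  →  m(pair(a, a), f(m(p(b), p(b), p(b)), m(p(b), p(m(pair(a, a), p(b), pair(a, p(b)))), p(b))), pair(a, m(pair(a, a), p(p(b)), pair(a, p(b)))))   [R4 at 1]
2. m(pair(a, a), f(m(p(b), p(b), p(b)), m(p(b), p(m(pair(a, a), p(b), pair(a, p(b)))), p(b))), pair(a, m(pair(a, a), p(p(b)), pair(a, p(b)))))  →  m(pair(a, a), p(m(p(b), p(m(pair(a, a), p(b), pair(a, p(b)))), p(b))), pair(a, m(pair(a, a), p(p(b)), pair(a, p(b)))))   [R3 at 2]
3. m(pair(a, a), p(m(p(b), p(m(pair(a, a), p(b), pair(a, p(b)))), p(b))), pair(a, m(pair(a, a), p(p(b)), pair(a, p(b)))))  →  m(pair(a, a), p(b), pair(a, m(pair(a, a), p(p(b)), pair(a, p(b)))))   [R4 at 2.1]
4. m(pair(a, a), p(b), pair(a, m(pair(a, a), p(p(b)), pair(a, p(b)))))  →  m(pair(a, a), p(b), pair(a, p(b)))   [R5 at 3.2]
5. m(pair(a, a), p(b), pair(a, p(b)))  →  b   [R5 at ε]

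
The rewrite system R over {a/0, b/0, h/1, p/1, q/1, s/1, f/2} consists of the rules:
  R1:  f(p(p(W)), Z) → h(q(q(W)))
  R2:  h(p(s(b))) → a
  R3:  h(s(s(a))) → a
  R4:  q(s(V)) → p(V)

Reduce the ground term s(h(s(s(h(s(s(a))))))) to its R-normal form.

s(a)

1. s(h(s(s(h(s(s(a)))))))  →  s(h(s(s(a))))   [R3 at 1.1.1.1]
2. s(h(s(s(a))))  →  s(a)   [R3 at 1]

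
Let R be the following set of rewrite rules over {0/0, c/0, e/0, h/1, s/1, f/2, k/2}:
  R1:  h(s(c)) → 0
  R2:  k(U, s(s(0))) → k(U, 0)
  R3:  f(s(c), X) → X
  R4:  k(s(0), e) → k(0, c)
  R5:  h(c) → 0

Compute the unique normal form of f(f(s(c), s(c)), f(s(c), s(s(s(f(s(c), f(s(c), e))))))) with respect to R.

1. f(f(s(c), s(c)), f(s(c), s(s(s(f(s(c), f(s(c), e)))))))  →  f(s(c), f(s(c), s(s(s(f(s(c), f(s(c), e)))))))   [R3 at 1]
2. f(s(c), f(s(c), s(s(s(f(s(c), f(s(c), e)))))))  →  f(s(c), s(s(s(f(s(c), f(s(c), e))))))   [R3 at ε]
3. f(s(c), s(s(s(f(s(c), f(s(c), e))))))  →  s(s(s(f(s(c), f(s(c), e)))))   [R3 at ε]
4. s(s(s(f(s(c), f(s(c), e)))))  →  s(s(s(f(s(c), e))))   [R3 at 1.1.1]
5. s(s(s(f(s(c), e))))  →  s(s(s(e)))   [R3 at 1.1.1]

s(s(s(e)))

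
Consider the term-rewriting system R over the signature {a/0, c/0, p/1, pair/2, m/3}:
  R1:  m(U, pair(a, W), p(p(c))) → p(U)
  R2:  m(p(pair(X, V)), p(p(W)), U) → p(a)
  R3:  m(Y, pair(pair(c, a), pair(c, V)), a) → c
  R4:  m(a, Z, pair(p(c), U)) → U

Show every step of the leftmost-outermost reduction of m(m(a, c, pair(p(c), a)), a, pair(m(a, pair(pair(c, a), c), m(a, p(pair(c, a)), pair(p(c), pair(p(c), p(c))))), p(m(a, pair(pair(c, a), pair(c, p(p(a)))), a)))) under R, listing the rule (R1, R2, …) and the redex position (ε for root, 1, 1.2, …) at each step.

p(c)

1. m(m(a, c, pair(p(c), a)), a, pair(m(a, pair(pair(c, a), c), m(a, p(pair(c, a)), pair(p(c), pair(p(c), p(c))))), p(m(a, pair(pair(c, a), pair(c, p(p(a)))), a))))  →  m(a, a, pair(m(a, pair(pair(c, a), c), m(a, p(pair(c, a)), pair(p(c), pair(p(c), p(c))))), p(m(a, pair(pair(c, a), pair(c, p(p(a)))), a))))   [R4 at 1]
2. m(a, a, pair(m(a, pair(pair(c, a), c), m(a, p(pair(c, a)), pair(p(c), pair(p(c), p(c))))), p(m(a, pair(pair(c, a), pair(c, p(p(a)))), a))))  →  m(a, a, pair(m(a, pair(pair(c, a), c), pair(p(c), p(c))), p(m(a, pair(pair(c, a), pair(c, p(p(a)))), a))))   [R4 at 3.1.3]
3. m(a, a, pair(m(a, pair(pair(c, a), c), pair(p(c), p(c))), p(m(a, pair(pair(c, a), pair(c, p(p(a)))), a))))  →  m(a, a, pair(p(c), p(m(a, pair(pair(c, a), pair(c, p(p(a)))), a))))   [R4 at 3.1]
4. m(a, a, pair(p(c), p(m(a, pair(pair(c, a), pair(c, p(p(a)))), a))))  →  p(m(a, pair(pair(c, a), pair(c, p(p(a)))), a))   [R4 at ε]
5. p(m(a, pair(pair(c, a), pair(c, p(p(a)))), a))  →  p(c)   [R3 at 1]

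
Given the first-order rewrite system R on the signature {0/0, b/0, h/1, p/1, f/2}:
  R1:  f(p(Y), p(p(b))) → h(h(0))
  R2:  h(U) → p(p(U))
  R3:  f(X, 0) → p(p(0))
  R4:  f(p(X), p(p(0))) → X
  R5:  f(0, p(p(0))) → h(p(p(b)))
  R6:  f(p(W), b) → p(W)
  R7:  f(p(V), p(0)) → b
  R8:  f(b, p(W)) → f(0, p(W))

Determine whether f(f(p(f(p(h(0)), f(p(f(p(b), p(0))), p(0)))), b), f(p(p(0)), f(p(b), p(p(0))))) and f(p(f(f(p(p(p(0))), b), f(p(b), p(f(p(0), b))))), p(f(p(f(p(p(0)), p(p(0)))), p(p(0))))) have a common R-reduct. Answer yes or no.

yes — NF(t₁) = p(p(p(0))), NF(t₂) = p(p(p(0)))

Reduce t₁ = f(f(p(f(p(h(0)), f(p(f(p(b), p(0))), p(0)))), b), f(p(p(0)), f(p(b), p(p(0))))):
1. f(f(p(f(p(h(0)), f(p(f(p(b), p(0))), p(0)))), b), f(p(p(0)), f(p(b), p(p(0)))))  →  f(p(f(p(h(0)), f(p(f(p(b), p(0))), p(0)))), f(p(p(0)), f(p(b), p(p(0)))))   [R6 at 1]
2. f(p(f(p(h(0)), f(p(f(p(b), p(0))), p(0)))), f(p(p(0)), f(p(b), p(p(0)))))  →  f(p(f(p(p(p(0))), f(p(f(p(b), p(0))), p(0)))), f(p(p(0)), f(p(b), p(p(0)))))   [R2 at 1.1.1.1]
3. f(p(f(p(p(p(0))), f(p(f(p(b), p(0))), p(0)))), f(p(p(0)), f(p(b), p(p(0)))))  →  f(p(f(p(p(p(0))), b)), f(p(p(0)), f(p(b), p(p(0)))))   [R7 at 1.1.2]
4. f(p(f(p(p(p(0))), b)), f(p(p(0)), f(p(b), p(p(0)))))  →  f(p(p(p(p(0)))), f(p(p(0)), f(p(b), p(p(0)))))   [R6 at 1.1]
5. f(p(p(p(p(0)))), f(p(p(0)), f(p(b), p(p(0)))))  →  f(p(p(p(p(0)))), f(p(p(0)), b))   [R4 at 2.2]
6. f(p(p(p(p(0)))), f(p(p(0)), b))  →  f(p(p(p(p(0)))), p(p(0)))   [R6 at 2]
7. f(p(p(p(p(0)))), p(p(0)))  →  p(p(p(0)))   [R4 at ε]

Reduce t₂ = f(p(f(f(p(p(p(0))), b), f(p(b), p(f(p(0), b))))), p(f(p(f(p(p(0)), p(p(0)))), p(p(0))))):
1. f(p(f(f(p(p(p(0))), b), f(p(b), p(f(p(0), b))))), p(f(p(f(p(p(0)), p(p(0)))), p(p(0)))))  →  f(p(f(p(p(p(0))), f(p(b), p(f(p(0), b))))), p(f(p(f(p(p(0)), p(p(0)))), p(p(0)))))   [R6 at 1.1.1]
2. f(p(f(p(p(p(0))), f(p(b), p(f(p(0), b))))), p(f(p(f(p(p(0)), p(p(0)))), p(p(0)))))  →  f(p(f(p(p(p(0))), f(p(b), p(p(0))))), p(f(p(f(p(p(0)), p(p(0)))), p(p(0)))))   [R6 at 1.1.2.2.1]
3. f(p(f(p(p(p(0))), f(p(b), p(p(0))))), p(f(p(f(p(p(0)), p(p(0)))), p(p(0)))))  →  f(p(f(p(p(p(0))), b)), p(f(p(f(p(p(0)), p(p(0)))), p(p(0)))))   [R4 at 1.1.2]
4. f(p(f(p(p(p(0))), b)), p(f(p(f(p(p(0)), p(p(0)))), p(p(0)))))  →  f(p(p(p(p(0)))), p(f(p(f(p(p(0)), p(p(0)))), p(p(0)))))   [R6 at 1.1]
5. f(p(p(p(p(0)))), p(f(p(f(p(p(0)), p(p(0)))), p(p(0)))))  →  f(p(p(p(p(0)))), p(f(p(p(0)), p(p(0)))))   [R4 at 2.1]
6. f(p(p(p(p(0)))), p(f(p(p(0)), p(p(0)))))  →  f(p(p(p(p(0)))), p(p(0)))   [R4 at 2.1]
7. f(p(p(p(p(0)))), p(p(0)))  →  p(p(p(0)))   [R4 at ε]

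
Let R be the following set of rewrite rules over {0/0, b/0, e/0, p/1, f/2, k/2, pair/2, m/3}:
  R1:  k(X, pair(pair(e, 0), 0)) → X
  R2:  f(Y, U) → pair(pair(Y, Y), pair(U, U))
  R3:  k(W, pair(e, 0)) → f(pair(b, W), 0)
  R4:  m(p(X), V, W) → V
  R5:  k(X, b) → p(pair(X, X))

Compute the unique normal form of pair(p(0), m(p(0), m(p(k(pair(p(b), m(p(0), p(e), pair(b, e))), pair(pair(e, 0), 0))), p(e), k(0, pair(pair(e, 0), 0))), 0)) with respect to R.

1. pair(p(0), m(p(0), m(p(k(pair(p(b), m(p(0), p(e), pair(b, e))), pair(pair(e, 0), 0))), p(e), k(0, pair(pair(e, 0), 0))), 0))  →  pair(p(0), m(p(k(pair(p(b), m(p(0), p(e), pair(b, e))), pair(pair(e, 0), 0))), p(e), k(0, pair(pair(e, 0), 0))))   [R4 at 2]
2. pair(p(0), m(p(k(pair(p(b), m(p(0), p(e), pair(b, e))), pair(pair(e, 0), 0))), p(e), k(0, pair(pair(e, 0), 0))))  →  pair(p(0), p(e))   [R4 at 2]

pair(p(0), p(e))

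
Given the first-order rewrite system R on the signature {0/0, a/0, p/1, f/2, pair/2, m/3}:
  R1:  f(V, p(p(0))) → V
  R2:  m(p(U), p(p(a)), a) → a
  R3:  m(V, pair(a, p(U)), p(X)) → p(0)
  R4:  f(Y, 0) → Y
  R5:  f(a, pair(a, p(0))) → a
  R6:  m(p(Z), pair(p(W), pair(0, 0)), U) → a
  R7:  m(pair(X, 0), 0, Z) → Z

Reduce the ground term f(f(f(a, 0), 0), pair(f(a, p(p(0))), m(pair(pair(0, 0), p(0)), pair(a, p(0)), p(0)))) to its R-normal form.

a

1. f(f(f(a, 0), 0), pair(f(a, p(p(0))), m(pair(pair(0, 0), p(0)), pair(a, p(0)), p(0))))  →  f(f(a, 0), pair(f(a, p(p(0))), m(pair(pair(0, 0), p(0)), pair(a, p(0)), p(0))))   [R4 at 1]
2. f(f(a, 0), pair(f(a, p(p(0))), m(pair(pair(0, 0), p(0)), pair(a, p(0)), p(0))))  →  f(a, pair(f(a, p(p(0))), m(pair(pair(0, 0), p(0)), pair(a, p(0)), p(0))))   [R4 at 1]
3. f(a, pair(f(a, p(p(0))), m(pair(pair(0, 0), p(0)), pair(a, p(0)), p(0))))  →  f(a, pair(a, m(pair(pair(0, 0), p(0)), pair(a, p(0)), p(0))))   [R1 at 2.1]
4. f(a, pair(a, m(pair(pair(0, 0), p(0)), pair(a, p(0)), p(0))))  →  f(a, pair(a, p(0)))   [R3 at 2.2]
5. f(a, pair(a, p(0)))  →  a   [R5 at ε]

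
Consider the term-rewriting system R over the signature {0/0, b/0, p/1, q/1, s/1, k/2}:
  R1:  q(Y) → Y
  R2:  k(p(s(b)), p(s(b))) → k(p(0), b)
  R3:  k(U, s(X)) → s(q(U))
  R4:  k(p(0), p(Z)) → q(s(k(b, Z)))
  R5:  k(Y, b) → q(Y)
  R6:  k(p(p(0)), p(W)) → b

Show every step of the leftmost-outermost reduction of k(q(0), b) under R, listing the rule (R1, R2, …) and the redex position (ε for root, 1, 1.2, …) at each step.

0

1. k(q(0), b)  →  q(q(0))   [R5 at ε]
2. q(q(0))  →  q(0)   [R1 at ε]
3. q(0)  →  0   [R1 at ε]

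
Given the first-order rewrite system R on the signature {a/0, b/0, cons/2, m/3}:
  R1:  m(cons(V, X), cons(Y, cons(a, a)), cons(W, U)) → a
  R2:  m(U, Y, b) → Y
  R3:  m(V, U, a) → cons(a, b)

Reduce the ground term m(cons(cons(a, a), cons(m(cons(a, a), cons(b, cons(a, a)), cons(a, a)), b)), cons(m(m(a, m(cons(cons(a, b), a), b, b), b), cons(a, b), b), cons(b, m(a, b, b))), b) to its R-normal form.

cons(cons(a, b), cons(b, b))

1. m(cons(cons(a, a), cons(m(cons(a, a), cons(b, cons(a, a)), cons(a, a)), b)), cons(m(m(a, m(cons(cons(a, b), a), b, b), b), cons(a, b), b), cons(b, m(a, b, b))), b)  →  cons(m(m(a, m(cons(cons(a, b), a), b, b), b), cons(a, b), b), cons(b, m(a, b, b)))   [R2 at ε]
2. cons(m(m(a, m(cons(cons(a, b), a), b, b), b), cons(a, b), b), cons(b, m(a, b, b)))  →  cons(cons(a, b), cons(b, m(a, b, b)))   [R2 at 1]
3. cons(cons(a, b), cons(b, m(a, b, b)))  →  cons(cons(a, b), cons(b, b))   [R2 at 2.2]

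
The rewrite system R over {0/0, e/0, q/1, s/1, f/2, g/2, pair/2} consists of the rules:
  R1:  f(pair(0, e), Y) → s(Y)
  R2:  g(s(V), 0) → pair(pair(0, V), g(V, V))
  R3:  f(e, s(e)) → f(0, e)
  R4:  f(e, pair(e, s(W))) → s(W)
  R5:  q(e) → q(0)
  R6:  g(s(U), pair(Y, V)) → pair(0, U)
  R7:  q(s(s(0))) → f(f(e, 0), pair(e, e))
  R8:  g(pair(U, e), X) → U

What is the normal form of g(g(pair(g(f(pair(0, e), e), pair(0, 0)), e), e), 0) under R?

1. g(g(pair(g(f(pair(0, e), e), pair(0, 0)), e), e), 0)  →  g(g(f(pair(0, e), e), pair(0, 0)), 0)   [R8 at 1]
2. g(g(f(pair(0, e), e), pair(0, 0)), 0)  →  g(g(s(e), pair(0, 0)), 0)   [R1 at 1.1]
3. g(g(s(e), pair(0, 0)), 0)  →  g(pair(0, e), 0)   [R6 at 1]
4. g(pair(0, e), 0)  →  0   [R8 at ε]

0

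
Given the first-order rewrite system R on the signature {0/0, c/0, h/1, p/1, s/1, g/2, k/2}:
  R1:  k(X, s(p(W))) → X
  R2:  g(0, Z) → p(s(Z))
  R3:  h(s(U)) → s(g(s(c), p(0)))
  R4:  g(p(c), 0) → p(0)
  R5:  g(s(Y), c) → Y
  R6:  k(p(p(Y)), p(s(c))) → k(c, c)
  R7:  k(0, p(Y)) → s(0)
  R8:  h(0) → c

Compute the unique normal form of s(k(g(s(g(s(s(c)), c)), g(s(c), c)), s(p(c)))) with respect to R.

s(s(c))

1. s(k(g(s(g(s(s(c)), c)), g(s(c), c)), s(p(c))))  →  s(g(s(g(s(s(c)), c)), g(s(c), c)))   [R1 at 1]
2. s(g(s(g(s(s(c)), c)), g(s(c), c)))  →  s(g(s(s(c)), g(s(c), c)))   [R5 at 1.1.1]
3. s(g(s(s(c)), g(s(c), c)))  →  s(g(s(s(c)), c))   [R5 at 1.2]
4. s(g(s(s(c)), c))  →  s(s(c))   [R5 at 1]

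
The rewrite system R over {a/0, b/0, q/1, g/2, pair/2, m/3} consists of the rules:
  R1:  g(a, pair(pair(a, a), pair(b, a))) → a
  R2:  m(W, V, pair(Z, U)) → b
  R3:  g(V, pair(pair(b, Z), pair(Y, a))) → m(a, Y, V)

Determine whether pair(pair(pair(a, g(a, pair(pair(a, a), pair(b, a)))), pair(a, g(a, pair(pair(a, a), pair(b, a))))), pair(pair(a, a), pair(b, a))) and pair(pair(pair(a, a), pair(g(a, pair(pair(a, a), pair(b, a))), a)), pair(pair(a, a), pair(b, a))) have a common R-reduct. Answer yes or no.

yes — NF(t₁) = pair(pair(pair(a, a), pair(a, a)), pair(pair(a, a), pair(b, a))), NF(t₂) = pair(pair(pair(a, a), pair(a, a)), pair(pair(a, a), pair(b, a)))

Reduce t₁ = pair(pair(pair(a, g(a, pair(pair(a, a), pair(b, a)))), pair(a, g(a, pair(pair(a, a), pair(b, a))))), pair(pair(a, a), pair(b, a))):
1. pair(pair(pair(a, g(a, pair(pair(a, a), pair(b, a)))), pair(a, g(a, pair(pair(a, a), pair(b, a))))), pair(pair(a, a), pair(b, a)))  →  pair(pair(pair(a, a), pair(a, g(a, pair(pair(a, a), pair(b, a))))), pair(pair(a, a), pair(b, a)))   [R1 at 1.1.2]
2. pair(pair(pair(a, a), pair(a, g(a, pair(pair(a, a), pair(b, a))))), pair(pair(a, a), pair(b, a)))  →  pair(pair(pair(a, a), pair(a, a)), pair(pair(a, a), pair(b, a)))   [R1 at 1.2.2]

Reduce t₂ = pair(pair(pair(a, a), pair(g(a, pair(pair(a, a), pair(b, a))), a)), pair(pair(a, a), pair(b, a))):
1. pair(pair(pair(a, a), pair(g(a, pair(pair(a, a), pair(b, a))), a)), pair(pair(a, a), pair(b, a)))  →  pair(pair(pair(a, a), pair(a, a)), pair(pair(a, a), pair(b, a)))   [R1 at 1.2.1]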